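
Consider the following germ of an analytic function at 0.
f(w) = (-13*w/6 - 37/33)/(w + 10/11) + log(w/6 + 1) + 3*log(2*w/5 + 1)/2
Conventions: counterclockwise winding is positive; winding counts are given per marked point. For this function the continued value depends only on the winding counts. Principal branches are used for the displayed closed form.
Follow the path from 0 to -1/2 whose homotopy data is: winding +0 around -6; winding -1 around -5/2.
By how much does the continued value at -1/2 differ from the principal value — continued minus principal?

The rational part is single-valued and drops out of the difference; each branch term changes only by its own monodromy.
(3/2)*log(1 - w/(-5/2)): each positive loop around -5/2 adds 2*pi*i to the log, so winding -1 contributes (3/2)*(-1)*2*pi*i = -(3)*pi*i.
(1)*log(1 - w/(-6)): winding 0 around -6, so this term returns to its principal value, contribution 0.
Summing the contributions at w = -1/2 gives -(3)*pi*i.

Continued minus principal equals -(3)*pi*i.


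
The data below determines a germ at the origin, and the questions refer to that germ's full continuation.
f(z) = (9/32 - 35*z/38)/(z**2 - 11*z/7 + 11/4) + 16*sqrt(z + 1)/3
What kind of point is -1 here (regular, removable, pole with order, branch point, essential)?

The term (16/3)*sqrt(1 - z/(-1)) has argument 1 - -1/(-1) = 0 at -1: a square-root (algebraic, two-sheeted) branch point; the remaining terms are analytic or single-valued there.

The point is an algebraic (square-root) branch point.


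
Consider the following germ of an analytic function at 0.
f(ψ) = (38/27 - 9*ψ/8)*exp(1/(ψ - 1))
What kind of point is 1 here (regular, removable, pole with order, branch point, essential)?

The exponent 1/(ψ - (1)) has a pole at 1, so exp(1/(ψ - (1))) takes every nonzero value near it: an essential singularity (not a pole of any order).

The point is an essential singularity.


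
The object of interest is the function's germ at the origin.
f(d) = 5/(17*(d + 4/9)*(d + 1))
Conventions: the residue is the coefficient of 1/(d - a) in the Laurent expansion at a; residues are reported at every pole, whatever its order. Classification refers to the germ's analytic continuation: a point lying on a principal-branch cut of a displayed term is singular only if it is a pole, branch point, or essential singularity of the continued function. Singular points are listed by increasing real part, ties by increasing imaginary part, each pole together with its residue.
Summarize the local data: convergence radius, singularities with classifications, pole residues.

Radius of convergence at 0: 4/9.
At -1: a pole of order 1; residue -9/17.
At -4/9: a pole of order 1; residue 9/17.

Denominator factor (d + 4/9): pole of order 1 at -4/9, modulus 4/9.
Denominator factor (d + 1): pole of order 1 at -1, modulus 1.
The radius of convergence is the smallest modulus among the singular points: 4/9.
At the order-1 pole -1 set g(d) = (d - (-1))*f(d) = 5/(17*(d + 4/9)).
Simple pole: residue = g(a) at a = -1, which is -9/17.
At the order-1 pole -4/9 set g(d) = (d - (-4/9))*f(d) = 5/(17*(d + 1)).
Simple pole: residue = g(a) at a = -4/9, which is 9/17.
List the singular points by increasing real part (a conjugate pair: the negative imaginary part first).


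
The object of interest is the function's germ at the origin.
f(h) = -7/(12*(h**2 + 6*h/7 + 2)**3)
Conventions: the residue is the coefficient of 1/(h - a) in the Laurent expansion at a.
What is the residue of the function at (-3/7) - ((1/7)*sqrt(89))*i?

The factor h**2 + 6*h/7 + 2 splits as (h - a)(h - a') with a = (-3/7) - ((1/7)*sqrt(89))*i, a' = (-3/7) + ((1/7)*sqrt(89))*i. At the order-3 pole a set g(h) = (h - a)^3*f(h) = [-7/12] / (h - a')^3.
Order-3 pole: residue = g''(a)/2; g''((-3/7) - ((1/7)*sqrt(89))*i) = -((117649/22559008)*sqrt(89))*i, so the residue is -((117649/45118016)*sqrt(89))*i.

The residue is -((117649/45118016)*sqrt(89))*i.


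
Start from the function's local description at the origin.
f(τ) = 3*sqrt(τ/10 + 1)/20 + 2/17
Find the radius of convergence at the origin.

The radius of convergence is 10.

Branch term (3/20)*sqrt(1 - τ/(-10)): its argument vanishes at τ = -10, a square-root branch point, modulus 10.
The radius of convergence is the smallest modulus among the singular points: 10.


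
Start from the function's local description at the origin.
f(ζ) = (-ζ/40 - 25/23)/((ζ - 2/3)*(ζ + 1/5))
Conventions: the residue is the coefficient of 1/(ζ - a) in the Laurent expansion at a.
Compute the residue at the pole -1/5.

The residue is 14931/11960.

At the order-1 pole -1/5 set g(ζ) = (ζ - (-1/5))*f(ζ) = (-ζ/40 - 25/23)/(ζ - 2/3).
Simple pole: residue = g(a) at a = -1/5, which is 14931/11960.


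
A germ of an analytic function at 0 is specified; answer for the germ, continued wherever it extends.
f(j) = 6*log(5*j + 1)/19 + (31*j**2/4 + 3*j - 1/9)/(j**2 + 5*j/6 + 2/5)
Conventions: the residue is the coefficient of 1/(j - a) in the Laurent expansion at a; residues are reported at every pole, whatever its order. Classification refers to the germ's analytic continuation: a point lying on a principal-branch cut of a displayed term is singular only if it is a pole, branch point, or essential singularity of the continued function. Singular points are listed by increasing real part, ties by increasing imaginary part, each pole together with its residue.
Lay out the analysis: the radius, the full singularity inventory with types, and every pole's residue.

Denominator factor (j**2 + 5*j/6 + 2/5): discriminant -163/180, complex-conjugate roots (-5/12) + ((1/60)*sqrt(815))*i and (-5/12) - ((1/60)*sqrt(815))*i; poles of order 1, moduli (1/5)*sqrt(10) and (1/5)*sqrt(10).
Branch term (6/19)*log(1 - j/(-1/5)): its argument vanishes at j = -1/5, a logarithmic branch point, modulus 1/5.
The radius of convergence is the smallest modulus among the singular points: 1/5.
The branch term is analytic at (-5/12) - ((1/60)*sqrt(815))*i and contributes nothing to the residue; only the rational part matters.
The factor j**2 + 5*j/6 + 2/5 splits as (j - a)(j - a') with a = (-5/12) - ((1/60)*sqrt(815))*i, a' = (-5/12) + ((1/60)*sqrt(815))*i. At the order-1 pole a set g(j) = (j - a)*(rational part) = [31*j**2/4 + 3*j - 1/9] / (j - a').
Simple pole: residue = g(a) at a = (-5/12) - ((1/60)*sqrt(815))*i, which is (-83/48) - ((2549/39120)*sqrt(815))*i.
The branch term is analytic at (-5/12) + ((1/60)*sqrt(815))*i and contributes nothing to the residue; only the rational part matters.
The factor j**2 + 5*j/6 + 2/5 splits as (j - a)(j - a') with a = (-5/12) + ((1/60)*sqrt(815))*i, a' = (-5/12) - ((1/60)*sqrt(815))*i. At the order-1 pole a set g(j) = (j - a)*(rational part) = [31*j**2/4 + 3*j - 1/9] / (j - a').
Simple pole: residue = g(a) at a = (-5/12) + ((1/60)*sqrt(815))*i, which is (-83/48) + ((2549/39120)*sqrt(815))*i.
List the singular points by increasing real part (a conjugate pair: the negative imaginary part first).

Radius of convergence at 0: 1/5.
At (-5/12) - ((1/60)*sqrt(815))*i: a pole of order 1; residue (-83/48) - ((2549/39120)*sqrt(815))*i.
At (-5/12) + ((1/60)*sqrt(815))*i: a pole of order 1; residue (-83/48) + ((2549/39120)*sqrt(815))*i.
At -1/5: a logarithmic branch point.


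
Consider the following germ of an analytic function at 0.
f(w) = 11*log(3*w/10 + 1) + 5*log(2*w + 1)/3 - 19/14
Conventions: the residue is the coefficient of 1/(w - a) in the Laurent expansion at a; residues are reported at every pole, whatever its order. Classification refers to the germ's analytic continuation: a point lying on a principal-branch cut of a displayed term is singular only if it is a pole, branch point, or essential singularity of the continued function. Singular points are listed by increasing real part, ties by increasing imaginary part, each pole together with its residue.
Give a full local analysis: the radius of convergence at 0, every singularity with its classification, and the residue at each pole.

Branch term (11)*log(1 - w/(-10/3)): its argument vanishes at w = -10/3, a logarithmic branch point, modulus 10/3.
Branch term (5/3)*log(1 - w/(-1/2)): its argument vanishes at w = -1/2, a logarithmic branch point, modulus 1/2.
The radius of convergence is the smallest modulus among the singular points: 1/2.
List the singular points by increasing real part (a conjugate pair: the negative imaginary part first).

Radius of convergence at 0: 1/2.
At -10/3: a logarithmic branch point.
At -1/2: a logarithmic branch point.


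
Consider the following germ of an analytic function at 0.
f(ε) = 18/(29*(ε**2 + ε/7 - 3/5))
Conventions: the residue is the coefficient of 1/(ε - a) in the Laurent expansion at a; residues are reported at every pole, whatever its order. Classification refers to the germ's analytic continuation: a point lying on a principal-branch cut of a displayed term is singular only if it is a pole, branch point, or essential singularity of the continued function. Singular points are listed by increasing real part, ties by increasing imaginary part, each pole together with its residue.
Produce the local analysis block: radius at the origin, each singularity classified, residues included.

Radius of convergence at 0: -1/14 + (1/70)*sqrt(2965).
At -1/14 - (1/70)*sqrt(2965): a pole of order 1; residue -(126/17197)*sqrt(2965).
At -1/14 + (1/70)*sqrt(2965): a pole of order 1; residue (126/17197)*sqrt(2965).

Denominator factor (ε**2 + ε/7 - 3/5): discriminant 593/245, real irrational roots -1/14 + (1/70)*sqrt(2965) and -1/14 - (1/70)*sqrt(2965); poles of order 1, moduli -1/14 + (1/70)*sqrt(2965) and 1/14 + (1/70)*sqrt(2965).
The radius of convergence is the smallest modulus among the singular points: -1/14 + (1/70)*sqrt(2965).
The factor ε**2 + ε/7 - 3/5 splits as (ε - a)(ε - a') with a = -1/14 - (1/70)*sqrt(2965), a' = -1/14 + (1/70)*sqrt(2965). At the order-1 pole a set g(ε) = (ε - a)*f(ε) = [18/29] / (ε - a').
Simple pole: residue = g(a) at a = -1/14 - (1/70)*sqrt(2965), which is -(126/17197)*sqrt(2965).
The factor ε**2 + ε/7 - 3/5 splits as (ε - a)(ε - a') with a = -1/14 + (1/70)*sqrt(2965), a' = -1/14 - (1/70)*sqrt(2965). At the order-1 pole a set g(ε) = (ε - a)*f(ε) = [18/29] / (ε - a').
Simple pole: residue = g(a) at a = -1/14 + (1/70)*sqrt(2965), which is (126/17197)*sqrt(2965).
List the singular points by increasing real part (a conjugate pair: the negative imaginary part first).


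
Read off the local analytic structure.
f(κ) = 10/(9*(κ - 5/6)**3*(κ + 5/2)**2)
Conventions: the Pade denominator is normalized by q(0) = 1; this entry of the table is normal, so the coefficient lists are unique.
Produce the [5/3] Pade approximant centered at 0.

The Pade approximant has numerator coefficients [-192/625, 162592/159375, -4992/53125, 612864/1328125, 364032/6640625, 953856/6640625]; denominator coefficients [1, -1873/306, 2521/225, -124696/19125].

Taylor coefficients needed (expand at 0): a_0 = -192/625, a_1 = -2688/3125, a_2 = -29952/15625, a_3 = -56832/15625, a_4 = -2476032/390625, a_5 = -20312064/1953125, a_6 = -159670272/9765625, a_7 = -1214988288/48828125, a_8 = -72105984/1953125.
Write the denominator as Q(κ) = 1 + q1*κ + q2*κ^2 + q3*κ^3. Requiring Q*f - P = O(κ^9) with deg P <= 5 kills the coefficients of κ^6..κ^8 in Q*f:
  κ^6: a_6 + q1*a_5 + q2*a_4 + q3*a_3 = 0, i.e. -159670272/9765625 + (-20312064/1953125)*q1 + (-2476032/390625)*q2 + (-56832/15625)*q3 = 0.
  κ^7: a_7 + q1*a_6 + q2*a_5 + q3*a_4 = 0, i.e. -1214988288/48828125 + (-159670272/9765625)*q1 + (-20312064/1953125)*q2 + (-2476032/390625)*q3 = 0.
  κ^8: a_8 + q1*a_7 + q2*a_6 + q3*a_5 = 0, i.e. -72105984/1953125 + (-1214988288/48828125)*q1 + (-159670272/9765625)*q2 + (-20312064/1953125)*q3 = 0.
Solving this linear system: q1 = -1873/306, q2 = 2521/225, q3 = -124696/19125.
The numerator is Q*f truncated at degree 5: P0 = a_0 = -192/625; P1 = a_1 + q1*a_0 = 162592/159375; P2 = a_2 + q1*a_1 + q2*a_0 = -4992/53125; P3 = a_3 + q1*a_2 + q2*a_1 + q3*a_0 = 612864/1328125; P4 = a_4 + q1*a_3 + q2*a_2 + q3*a_1 = 364032/6640625; P5 = a_5 + q1*a_4 + q2*a_3 + q3*a_2 = 953856/6640625.


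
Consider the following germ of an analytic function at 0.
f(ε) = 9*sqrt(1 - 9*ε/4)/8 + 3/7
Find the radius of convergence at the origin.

Branch term (9/8)*sqrt(1 - ε/(4/9)): its argument vanishes at ε = 4/9, a square-root branch point, modulus 4/9.
The radius of convergence is the smallest modulus among the singular points: 4/9.

The radius of convergence is 4/9.


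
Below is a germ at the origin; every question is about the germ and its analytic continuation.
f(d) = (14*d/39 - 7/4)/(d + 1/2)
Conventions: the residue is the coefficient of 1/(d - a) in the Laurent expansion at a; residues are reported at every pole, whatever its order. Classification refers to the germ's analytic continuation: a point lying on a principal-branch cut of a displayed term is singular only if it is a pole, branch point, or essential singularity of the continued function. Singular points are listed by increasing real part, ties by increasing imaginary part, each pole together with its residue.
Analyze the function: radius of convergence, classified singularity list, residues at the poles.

Denominator factor (d + 1/2): pole of order 1 at -1/2, modulus 1/2.
The radius of convergence is the smallest modulus among the singular points: 1/2.
At the order-1 pole -1/2 set g(d) = (d - (-1/2))*f(d) = 14*d/39 - 7/4.
Simple pole: residue = g(a) at a = -1/2, which is -301/156.

Radius of convergence at 0: 1/2.
At -1/2: a pole of order 1; residue -301/156.


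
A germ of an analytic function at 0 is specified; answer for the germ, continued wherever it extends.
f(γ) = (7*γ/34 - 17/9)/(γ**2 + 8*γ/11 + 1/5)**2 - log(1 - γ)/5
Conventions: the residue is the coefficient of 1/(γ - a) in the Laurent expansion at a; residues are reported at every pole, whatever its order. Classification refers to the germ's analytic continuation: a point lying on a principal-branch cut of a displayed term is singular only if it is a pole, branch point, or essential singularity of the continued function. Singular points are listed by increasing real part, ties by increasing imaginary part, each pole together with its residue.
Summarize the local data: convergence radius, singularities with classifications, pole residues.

Radius of convergence at 0: (1/5)*sqrt(5).
At (-4/11) - ((1/55)*sqrt(205))*i: a pole of order 2; residue -((1999525/1028772)*sqrt(205))*i.
At (-4/11) + ((1/55)*sqrt(205))*i: a pole of order 2; residue ((1999525/1028772)*sqrt(205))*i.
At 1: a logarithmic branch point.

Denominator factor (γ**2 + 8*γ/11 + 1/5)^2: discriminant -164/605, complex-conjugate roots (-4/11) + ((1/55)*sqrt(205))*i and (-4/11) - ((1/55)*sqrt(205))*i; poles of order 2, moduli (1/5)*sqrt(5) and (1/5)*sqrt(5).
Branch term (-1/5)*log(1 - γ/(1)): its argument vanishes at γ = 1, a logarithmic branch point, modulus 1.
The radius of convergence is the smallest modulus among the singular points: (1/5)*sqrt(5).
The branch term is analytic at (-4/11) - ((1/55)*sqrt(205))*i and contributes nothing to the residue; only the rational part matters.
The factor γ**2 + 8*γ/11 + 1/5 splits as (γ - a)(γ - a') with a = (-4/11) - ((1/55)*sqrt(205))*i, a' = (-4/11) + ((1/55)*sqrt(205))*i. At the order-2 pole a set g(γ) = (γ - a)^2*(rational part) = [7*γ/34 - 17/9] / (γ - a')^2.
Order-2 pole: residue = g'(a); g'((-4/11) - ((1/55)*sqrt(205))*i) = -((1999525/1028772)*sqrt(205))*i, so the residue is -((1999525/1028772)*sqrt(205))*i.
The branch term is analytic at (-4/11) + ((1/55)*sqrt(205))*i and contributes nothing to the residue; only the rational part matters.
The factor γ**2 + 8*γ/11 + 1/5 splits as (γ - a)(γ - a') with a = (-4/11) + ((1/55)*sqrt(205))*i, a' = (-4/11) - ((1/55)*sqrt(205))*i. At the order-2 pole a set g(γ) = (γ - a)^2*(rational part) = [7*γ/34 - 17/9] / (γ - a')^2.
Order-2 pole: residue = g'(a); g'((-4/11) + ((1/55)*sqrt(205))*i) = ((1999525/1028772)*sqrt(205))*i, so the residue is ((1999525/1028772)*sqrt(205))*i.
List the singular points by increasing real part (a conjugate pair: the negative imaginary part first).


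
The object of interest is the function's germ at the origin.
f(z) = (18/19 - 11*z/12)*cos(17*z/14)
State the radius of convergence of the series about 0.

The radius of convergence is infinite.

The factor cos(17*z/14) is entire and contributes no finite singular point.
The polynomial part has no poles.
No finite singular points: the Taylor series at 0 converges everywhere.


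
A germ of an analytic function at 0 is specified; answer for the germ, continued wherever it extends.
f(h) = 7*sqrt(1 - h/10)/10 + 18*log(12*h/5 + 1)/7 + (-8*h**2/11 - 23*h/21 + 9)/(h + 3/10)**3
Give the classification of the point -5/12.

The point is a logarithmic branch point.

The term (18/7)*log(1 - h/(-5/12)) has argument 1 - -5/12/(-5/12) = 0 at -5/12: a logarithmic (infinitely-sheeted) branch point; the remaining terms are analytic or single-valued there.


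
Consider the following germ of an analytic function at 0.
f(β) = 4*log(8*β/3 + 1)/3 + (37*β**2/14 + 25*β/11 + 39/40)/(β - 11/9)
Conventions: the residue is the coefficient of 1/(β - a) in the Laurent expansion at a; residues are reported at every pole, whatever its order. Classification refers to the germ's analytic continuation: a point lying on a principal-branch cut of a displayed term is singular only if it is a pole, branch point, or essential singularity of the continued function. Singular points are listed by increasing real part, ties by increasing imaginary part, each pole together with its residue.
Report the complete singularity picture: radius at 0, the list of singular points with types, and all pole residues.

Radius of convergence at 0: 3/8.
At -3/8: a logarithmic branch point.
At 11/9: a pole of order 1; residue 174653/22680.

Denominator factor (β - 11/9): pole of order 1 at 11/9, modulus 11/9.
Branch term (4/3)*log(1 - β/(-3/8)): its argument vanishes at β = -3/8, a logarithmic branch point, modulus 3/8.
The radius of convergence is the smallest modulus among the singular points: 3/8.
The branch term is analytic at 11/9 and contributes nothing to the residue; only the rational part matters.
At the order-1 pole 11/9 set g(β) = (β - (11/9))*(rational part) = 37*β**2/14 + 25*β/11 + 39/40.
Simple pole: residue = g(a) at a = 11/9, which is 174653/22680.
List the singular points by increasing real part (a conjugate pair: the negative imaginary part first).


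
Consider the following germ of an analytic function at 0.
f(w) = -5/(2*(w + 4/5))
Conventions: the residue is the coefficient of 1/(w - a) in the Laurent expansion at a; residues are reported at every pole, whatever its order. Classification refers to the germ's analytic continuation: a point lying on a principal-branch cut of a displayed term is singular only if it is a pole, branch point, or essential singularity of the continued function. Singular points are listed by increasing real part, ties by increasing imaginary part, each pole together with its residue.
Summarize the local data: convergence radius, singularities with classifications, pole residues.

Radius of convergence at 0: 4/5.
At -4/5: a pole of order 1; residue -5/2.

Denominator factor (w + 4/5): pole of order 1 at -4/5, modulus 4/5.
The radius of convergence is the smallest modulus among the singular points: 4/5.
At the order-1 pole -4/5 set g(w) = (w - (-4/5))*f(w) = -5/2.
Simple pole: residue = g(a) at a = -4/5, which is -5/2.


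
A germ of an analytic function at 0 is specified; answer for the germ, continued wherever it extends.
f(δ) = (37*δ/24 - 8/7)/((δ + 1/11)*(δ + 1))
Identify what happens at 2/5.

Denominator factors: δ + 1/11 = 27/55 at δ = 2/5; δ + 1 = 7/5 at δ = 2/5 — none vanishes.
So the germ continues analytically to 2/5.

The point is a regular point.


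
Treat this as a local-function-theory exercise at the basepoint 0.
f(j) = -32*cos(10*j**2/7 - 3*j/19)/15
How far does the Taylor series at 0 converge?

The radius of convergence is infinite.

The factor cos(10*j**2/7 - 3*j/19) is entire and contributes no finite singular point.
The polynomial part has no poles.
No finite singular points: the Taylor series at 0 converges everywhere.


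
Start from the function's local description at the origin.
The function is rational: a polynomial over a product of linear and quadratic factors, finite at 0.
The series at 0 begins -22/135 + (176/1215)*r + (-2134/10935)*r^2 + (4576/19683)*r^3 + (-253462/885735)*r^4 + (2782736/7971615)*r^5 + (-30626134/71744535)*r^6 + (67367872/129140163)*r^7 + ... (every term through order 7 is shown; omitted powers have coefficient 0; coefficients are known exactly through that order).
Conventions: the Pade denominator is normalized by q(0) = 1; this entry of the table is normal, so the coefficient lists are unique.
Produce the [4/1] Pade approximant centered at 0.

The Pade approximant has numerator coefficients [-22/135, -50336/933201, -258214/13998015, -234256/41994045, -322102/125982135]; denominator coefficients [1, 126488/103689].

Taylor coefficients needed (read off): a_0 = -22/135, a_1 = 176/1215, a_2 = -2134/10935, a_3 = 4576/19683, a_4 = -253462/885735, a_5 = 2782736/7971615.
Write the denominator as Q(r) = 1 + q1*r. Requiring Q*f - P = O(r^6) with deg P <= 4 kills the coefficients of r^5..r^5 in Q*f:
  r^5: a_5 + q1*a_4 = 0, i.e. 2782736/7971615 + (-253462/885735)*q1 = 0.
Solving this linear system: q1 = 126488/103689.
The numerator is Q*f truncated at degree 4: P0 = a_0 = -22/135; P1 = a_1 + q1*a_0 = -50336/933201; P2 = a_2 + q1*a_1 = -258214/13998015; P3 = a_3 + q1*a_2 = -234256/41994045; P4 = a_4 + q1*a_3 = -322102/125982135.


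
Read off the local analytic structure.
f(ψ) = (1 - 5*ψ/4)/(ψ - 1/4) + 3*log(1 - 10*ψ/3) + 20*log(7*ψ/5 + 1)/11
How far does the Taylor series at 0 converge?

Denominator factor (ψ - 1/4): pole of order 1 at 1/4, modulus 1/4.
Branch term (20/11)*log(1 - ψ/(-5/7)): its argument vanishes at ψ = -5/7, a logarithmic branch point, modulus 5/7.
Branch term (3)*log(1 - ψ/(3/10)): its argument vanishes at ψ = 3/10, a logarithmic branch point, modulus 3/10.
The radius of convergence is the smallest modulus among the singular points: 1/4.

The radius of convergence is 1/4.


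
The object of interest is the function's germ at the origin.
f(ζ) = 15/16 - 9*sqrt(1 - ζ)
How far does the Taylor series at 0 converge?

Branch term (-9)*sqrt(1 - ζ/(1)): its argument vanishes at ζ = 1, a square-root branch point, modulus 1.
The radius of convergence is the smallest modulus among the singular points: 1.

The radius of convergence is 1.


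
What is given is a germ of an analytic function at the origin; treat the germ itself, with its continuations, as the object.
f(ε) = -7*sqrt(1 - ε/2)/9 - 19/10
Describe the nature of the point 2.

The point is an algebraic (square-root) branch point.

The term (-7/9)*sqrt(1 - ε/(2)) has argument 1 - 2/(2) = 0 at 2: a square-root (algebraic, two-sheeted) branch point; the remaining terms are analytic or single-valued there.


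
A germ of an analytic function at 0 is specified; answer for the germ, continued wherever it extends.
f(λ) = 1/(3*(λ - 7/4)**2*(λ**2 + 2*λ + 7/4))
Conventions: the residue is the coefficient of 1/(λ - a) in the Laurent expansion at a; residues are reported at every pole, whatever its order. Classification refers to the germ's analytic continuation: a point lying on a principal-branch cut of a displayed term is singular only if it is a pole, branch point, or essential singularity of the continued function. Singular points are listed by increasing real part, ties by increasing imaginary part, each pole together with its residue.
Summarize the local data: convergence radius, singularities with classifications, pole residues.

Denominator factor (λ**2 + 2*λ + 7/4): discriminant -3, complex-conjugate roots (-1) + ((1/2)*sqrt(3))*i and (-1) - ((1/2)*sqrt(3))*i; poles of order 1, moduli (1/2)*sqrt(7) and (1/2)*sqrt(7).
Denominator factor (λ - 7/4)^2: pole of order 2 at 7/4, modulus 7/4.
The radius of convergence is the smallest modulus among the singular points: (1/2)*sqrt(7).
The factor λ**2 + 2*λ + 7/4 splits as (λ - a)(λ - a') with a = (-1) - ((1/2)*sqrt(3))*i, a' = (-1) + ((1/2)*sqrt(3))*i. At the order-1 pole a set g(λ) = (λ - a)*f(λ) = [1/(3*(λ - 7/4)**2)] / (λ - a').
Simple pole: residue = g(a) at a = (-1) - ((1/2)*sqrt(3))*i, which is (704/53067) + ((1744/159201)*sqrt(3))*i.
The factor λ**2 + 2*λ + 7/4 splits as (λ - a)(λ - a') with a = (-1) + ((1/2)*sqrt(3))*i, a' = (-1) - ((1/2)*sqrt(3))*i. At the order-1 pole a set g(λ) = (λ - a)*f(λ) = [1/(3*(λ - 7/4)**2)] / (λ - a').
Simple pole: residue = g(a) at a = (-1) + ((1/2)*sqrt(3))*i, which is (704/53067) - ((1744/159201)*sqrt(3))*i.
At the order-2 pole 7/4 set g(λ) = (λ - (7/4))^2*f(λ) = 1/(3*(λ**2 + 2*λ + 7/4)).
Order-2 pole: residue = g'(a); g'(7/4) = -1408/53067, so the residue is -1408/53067.
List the singular points by increasing real part (a conjugate pair: the negative imaginary part first).

Radius of convergence at 0: (1/2)*sqrt(7).
At (-1) - ((1/2)*sqrt(3))*i: a pole of order 1; residue (704/53067) + ((1744/159201)*sqrt(3))*i.
At (-1) + ((1/2)*sqrt(3))*i: a pole of order 1; residue (704/53067) - ((1744/159201)*sqrt(3))*i.
At 7/4: a pole of order 2; residue -1408/53067.


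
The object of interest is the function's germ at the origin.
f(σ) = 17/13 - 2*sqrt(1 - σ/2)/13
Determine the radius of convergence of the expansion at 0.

The radius of convergence is 2.

Branch term (-2/13)*sqrt(1 - σ/(2)): its argument vanishes at σ = 2, a square-root branch point, modulus 2.
The radius of convergence is the smallest modulus among the singular points: 2.


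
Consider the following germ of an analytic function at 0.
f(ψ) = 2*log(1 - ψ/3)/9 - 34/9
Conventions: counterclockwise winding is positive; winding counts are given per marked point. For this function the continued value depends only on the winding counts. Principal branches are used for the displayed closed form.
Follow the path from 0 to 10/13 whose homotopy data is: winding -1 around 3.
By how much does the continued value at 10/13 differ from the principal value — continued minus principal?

The rational part is single-valued and drops out of the difference; each branch term changes only by its own monodromy.
(2/9)*log(1 - ψ/(3)): each positive loop around 3 adds 2*pi*i to the log, so winding -1 contributes (2/9)*(-1)*2*pi*i = -(4/9)*pi*i.
Summing the contributions at ψ = 10/13 gives -(4/9)*pi*i.

Continued minus principal equals -(4/9)*pi*i.


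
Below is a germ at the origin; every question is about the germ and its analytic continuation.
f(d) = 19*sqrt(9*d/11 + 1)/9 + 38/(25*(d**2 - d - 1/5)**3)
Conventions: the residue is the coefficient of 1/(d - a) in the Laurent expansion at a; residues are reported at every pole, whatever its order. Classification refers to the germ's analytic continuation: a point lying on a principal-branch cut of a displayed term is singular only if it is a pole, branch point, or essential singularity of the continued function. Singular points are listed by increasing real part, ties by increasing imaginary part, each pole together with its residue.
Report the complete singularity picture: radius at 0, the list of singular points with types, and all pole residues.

Radius of convergence at 0: -1/2 + (3/10)*sqrt(5).
At -11/9: an algebraic (square-root) branch point.
At 1/2 - (3/10)*sqrt(5): a pole of order 3; residue -(76/81)*sqrt(5).
At 1/2 + (3/10)*sqrt(5): a pole of order 3; residue (76/81)*sqrt(5).

Denominator factor (d**2 - d - 1/5)^3: discriminant 9/5, real irrational roots 1/2 + (3/10)*sqrt(5) and 1/2 - (3/10)*sqrt(5); poles of order 3, moduli 1/2 + (3/10)*sqrt(5) and -1/2 + (3/10)*sqrt(5).
Branch term (19/9)*sqrt(1 - d/(-11/9)): its argument vanishes at d = -11/9, a square-root branch point, modulus 11/9.
The radius of convergence is the smallest modulus among the singular points: -1/2 + (3/10)*sqrt(5).
The branch term is analytic at 1/2 - (3/10)*sqrt(5) and contributes nothing to the residue; only the rational part matters.
The factor d**2 - d - 1/5 splits as (d - a)(d - a') with a = 1/2 - (3/10)*sqrt(5), a' = 1/2 + (3/10)*sqrt(5). At the order-3 pole a set g(d) = (d - a)^3*(rational part) = [38/25] / (d - a')^3.
Order-3 pole: residue = g''(a)/2; g''(1/2 - (3/10)*sqrt(5)) = -(152/81)*sqrt(5), so the residue is -(76/81)*sqrt(5).
The branch term is analytic at 1/2 + (3/10)*sqrt(5) and contributes nothing to the residue; only the rational part matters.
The factor d**2 - d - 1/5 splits as (d - a)(d - a') with a = 1/2 + (3/10)*sqrt(5), a' = 1/2 - (3/10)*sqrt(5). At the order-3 pole a set g(d) = (d - a)^3*(rational part) = [38/25] / (d - a')^3.
Order-3 pole: residue = g''(a)/2; g''(1/2 + (3/10)*sqrt(5)) = (152/81)*sqrt(5), so the residue is (76/81)*sqrt(5).
List the singular points by increasing real part (a conjugate pair: the negative imaginary part first).


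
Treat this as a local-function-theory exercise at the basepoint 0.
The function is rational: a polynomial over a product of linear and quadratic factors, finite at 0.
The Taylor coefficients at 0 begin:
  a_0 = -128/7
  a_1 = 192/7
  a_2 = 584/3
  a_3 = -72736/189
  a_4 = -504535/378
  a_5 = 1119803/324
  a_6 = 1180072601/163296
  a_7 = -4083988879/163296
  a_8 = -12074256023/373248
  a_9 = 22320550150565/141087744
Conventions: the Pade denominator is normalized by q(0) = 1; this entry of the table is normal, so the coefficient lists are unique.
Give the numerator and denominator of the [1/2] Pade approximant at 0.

The Pade approximant has numerator coefficients [-128/7, 788864/38997]; denominator coefficients [1, 4387/11142, 333857/29712].

Taylor coefficients needed (read off): a_0 = -128/7, a_1 = 192/7, a_2 = 584/3, a_3 = -72736/189.
Write the denominator as Q(φ) = 1 + q1*φ + q2*φ^2. Requiring Q*f - P = O(φ^4) with deg P <= 1 kills the coefficients of φ^2..φ^3 in Q*f:
  φ^2: a_2 + q1*a_1 + q2*a_0 = 0, i.e. 584/3 + (192/7)*q1 + (-128/7)*q2 = 0.
  φ^3: a_3 + q1*a_2 + q2*a_1 = 0, i.e. -72736/189 + (584/3)*q1 + (192/7)*q2 = 0.
Solving this linear system: q1 = 4387/11142, q2 = 333857/29712.
The numerator is Q*f truncated at degree 1: P0 = a_0 = -128/7; P1 = a_1 + q1*a_0 = 788864/38997.


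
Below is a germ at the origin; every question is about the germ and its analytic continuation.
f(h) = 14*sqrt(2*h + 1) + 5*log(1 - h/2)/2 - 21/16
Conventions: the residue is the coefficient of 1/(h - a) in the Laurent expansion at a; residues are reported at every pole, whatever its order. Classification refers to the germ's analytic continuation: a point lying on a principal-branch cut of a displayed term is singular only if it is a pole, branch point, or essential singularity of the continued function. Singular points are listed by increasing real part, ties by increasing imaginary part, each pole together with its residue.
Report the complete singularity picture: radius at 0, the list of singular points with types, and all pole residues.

Radius of convergence at 0: 1/2.
At -1/2: an algebraic (square-root) branch point.
At 2: a logarithmic branch point.

Branch term (14)*sqrt(1 - h/(-1/2)): its argument vanishes at h = -1/2, a square-root branch point, modulus 1/2.
Branch term (5/2)*log(1 - h/(2)): its argument vanishes at h = 2, a logarithmic branch point, modulus 2.
The radius of convergence is the smallest modulus among the singular points: 1/2.
List the singular points by increasing real part (a conjugate pair: the negative imaginary part first).


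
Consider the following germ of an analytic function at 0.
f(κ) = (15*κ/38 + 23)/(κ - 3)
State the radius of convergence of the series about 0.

The radius of convergence is 3.

Denominator factor (κ - 3): pole of order 1 at 3, modulus 3.
The radius of convergence is the smallest modulus among the singular points: 3.


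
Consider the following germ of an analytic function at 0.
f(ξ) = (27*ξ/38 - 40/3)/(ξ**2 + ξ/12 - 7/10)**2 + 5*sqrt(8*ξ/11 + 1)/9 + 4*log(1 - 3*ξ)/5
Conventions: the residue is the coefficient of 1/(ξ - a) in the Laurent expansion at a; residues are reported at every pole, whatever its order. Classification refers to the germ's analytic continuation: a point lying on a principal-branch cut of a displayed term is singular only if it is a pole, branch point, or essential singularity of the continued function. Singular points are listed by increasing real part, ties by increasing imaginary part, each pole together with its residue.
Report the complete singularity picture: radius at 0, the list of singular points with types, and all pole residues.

Radius of convergence at 0: 1/3.
At -11/8: an algebraic (square-root) branch point.
At -1/24 - (1/120)*sqrt(10105): a pole of order 2; residue -(4387320/77604379)*sqrt(10105).
At 1/3: a logarithmic branch point.
At -1/24 + (1/120)*sqrt(10105): a pole of order 2; residue (4387320/77604379)*sqrt(10105).

Denominator factor (ξ**2 + ξ/12 - 7/10)^2: discriminant 2021/720, real irrational roots -1/24 + (1/120)*sqrt(10105) and -1/24 - (1/120)*sqrt(10105); poles of order 2, moduli -1/24 + (1/120)*sqrt(10105) and 1/24 + (1/120)*sqrt(10105).
Branch term (5/9)*sqrt(1 - ξ/(-11/8)): its argument vanishes at ξ = -11/8, a square-root branch point, modulus 11/8.
Branch term (4/5)*log(1 - ξ/(1/3)): its argument vanishes at ξ = 1/3, a logarithmic branch point, modulus 1/3.
The radius of convergence is the smallest modulus among the singular points: 1/3.
The branch terms are analytic at -1/24 - (1/120)*sqrt(10105) and contribute nothing to the residue; only the rational part matters.
The factor ξ**2 + ξ/12 - 7/10 splits as (ξ - a)(ξ - a') with a = -1/24 - (1/120)*sqrt(10105), a' = -1/24 + (1/120)*sqrt(10105). At the order-2 pole a set g(ξ) = (ξ - a)^2*(rational part) = [27*ξ/38 - 40/3] / (ξ - a')^2.
Order-2 pole: residue = g'(a); g'(-1/24 - (1/120)*sqrt(10105)) = -(4387320/77604379)*sqrt(10105), so the residue is -(4387320/77604379)*sqrt(10105).
The branch terms are analytic at -1/24 + (1/120)*sqrt(10105) and contribute nothing to the residue; only the rational part matters.
The factor ξ**2 + ξ/12 - 7/10 splits as (ξ - a)(ξ - a') with a = -1/24 + (1/120)*sqrt(10105), a' = -1/24 - (1/120)*sqrt(10105). At the order-2 pole a set g(ξ) = (ξ - a)^2*(rational part) = [27*ξ/38 - 40/3] / (ξ - a')^2.
Order-2 pole: residue = g'(a); g'(-1/24 + (1/120)*sqrt(10105)) = (4387320/77604379)*sqrt(10105), so the residue is (4387320/77604379)*sqrt(10105).
List the singular points by increasing real part (a conjugate pair: the negative imaginary part first).


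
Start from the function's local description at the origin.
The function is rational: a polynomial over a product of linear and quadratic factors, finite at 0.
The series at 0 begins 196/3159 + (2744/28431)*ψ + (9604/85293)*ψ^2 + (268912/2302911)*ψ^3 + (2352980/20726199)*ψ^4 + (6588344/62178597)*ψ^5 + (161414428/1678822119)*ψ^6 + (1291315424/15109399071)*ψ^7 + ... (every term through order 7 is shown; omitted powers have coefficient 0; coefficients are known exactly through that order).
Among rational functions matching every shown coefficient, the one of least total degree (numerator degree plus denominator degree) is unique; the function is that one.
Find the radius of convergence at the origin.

No rational of total degree below 2 reproduces all 8 coefficients; solving the [0/2] Pade equations on them gives f(ψ) = 4/(39*(ψ - 9/7)**2), whose expansion matches every shown term.
Denominator factor (ψ - 9/7)^2: pole of order 2 at 9/7, modulus 9/7.
The radius of convergence is the smallest modulus among the singular points: 9/7.

The radius of convergence is 9/7.


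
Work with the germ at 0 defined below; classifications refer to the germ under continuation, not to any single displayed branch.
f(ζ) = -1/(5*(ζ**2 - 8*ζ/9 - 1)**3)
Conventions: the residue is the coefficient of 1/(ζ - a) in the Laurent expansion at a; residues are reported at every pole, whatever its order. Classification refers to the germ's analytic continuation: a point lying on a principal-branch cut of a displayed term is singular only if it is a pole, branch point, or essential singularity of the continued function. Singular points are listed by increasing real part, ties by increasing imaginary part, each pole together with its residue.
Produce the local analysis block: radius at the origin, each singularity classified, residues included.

Denominator factor (ζ**2 - 8*ζ/9 - 1)^3: discriminant 388/81, real irrational roots 4/9 + (1/9)*sqrt(97) and 4/9 - (1/9)*sqrt(97); poles of order 3, moduli 4/9 + (1/9)*sqrt(97) and -4/9 + (1/9)*sqrt(97).
The radius of convergence is the smallest modulus among the singular points: -4/9 + (1/9)*sqrt(97).
The factor ζ**2 - 8*ζ/9 - 1 splits as (ζ - a)(ζ - a') with a = 4/9 - (1/9)*sqrt(97), a' = 4/9 + (1/9)*sqrt(97). At the order-3 pole a set g(ζ) = (ζ - a)^3*f(ζ) = [-1/5] / (ζ - a')^3.
Order-3 pole: residue = g''(a)/2; g''(4/9 - (1/9)*sqrt(97)) = (177147/36506920)*sqrt(97), so the residue is (177147/73013840)*sqrt(97).
The factor ζ**2 - 8*ζ/9 - 1 splits as (ζ - a)(ζ - a') with a = 4/9 + (1/9)*sqrt(97), a' = 4/9 - (1/9)*sqrt(97). At the order-3 pole a set g(ζ) = (ζ - a)^3*f(ζ) = [-1/5] / (ζ - a')^3.
Order-3 pole: residue = g''(a)/2; g''(4/9 + (1/9)*sqrt(97)) = -(177147/36506920)*sqrt(97), so the residue is -(177147/73013840)*sqrt(97).
List the singular points by increasing real part (a conjugate pair: the negative imaginary part first).

Radius of convergence at 0: -4/9 + (1/9)*sqrt(97).
At 4/9 - (1/9)*sqrt(97): a pole of order 3; residue (177147/73013840)*sqrt(97).
At 4/9 + (1/9)*sqrt(97): a pole of order 3; residue -(177147/73013840)*sqrt(97).


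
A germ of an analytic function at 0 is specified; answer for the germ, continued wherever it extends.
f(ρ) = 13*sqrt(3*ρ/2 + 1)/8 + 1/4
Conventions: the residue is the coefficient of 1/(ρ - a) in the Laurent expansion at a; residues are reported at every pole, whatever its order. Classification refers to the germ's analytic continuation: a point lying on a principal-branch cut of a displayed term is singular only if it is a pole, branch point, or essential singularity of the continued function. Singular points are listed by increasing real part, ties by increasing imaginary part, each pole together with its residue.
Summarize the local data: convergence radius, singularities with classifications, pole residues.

Radius of convergence at 0: 2/3.
At -2/3: an algebraic (square-root) branch point.

Branch term (13/8)*sqrt(1 - ρ/(-2/3)): its argument vanishes at ρ = -2/3, a square-root branch point, modulus 2/3.
The radius of convergence is the smallest modulus among the singular points: 2/3.


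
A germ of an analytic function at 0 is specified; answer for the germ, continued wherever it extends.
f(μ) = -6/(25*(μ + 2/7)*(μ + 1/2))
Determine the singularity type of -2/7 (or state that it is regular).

The denominator factor μ + 2/7 vanishes at -2/7 and appears to the power 1; the numerator there equals -6/25, nonzero, and no other factor vanishes.
Hence a pole whose order is the multiplicity, 1.

The point is a pole of order 1.


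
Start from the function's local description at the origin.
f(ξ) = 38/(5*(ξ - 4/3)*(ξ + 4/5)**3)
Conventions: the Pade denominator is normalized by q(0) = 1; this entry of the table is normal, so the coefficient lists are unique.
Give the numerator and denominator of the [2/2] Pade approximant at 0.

The Pade approximant has numerator coefficients [-1425/128, 7125/3584, -201875/28672]; denominator coefficients [1, 79/28, 1325/672].

Taylor coefficients needed (expand at 0): a_0 = -1425/128, a_1 = 4275/128, a_2 = -81225/1024, a_3 = 323475/2048, a_4 = -9477675/32768.
Write the denominator as Q(ξ) = 1 + q1*ξ + q2*ξ^2. Requiring Q*f - P = O(ξ^5) with deg P <= 2 kills the coefficients of ξ^3..ξ^4 in Q*f:
  ξ^3: a_3 + q1*a_2 + q2*a_1 = 0, i.e. 323475/2048 + (-81225/1024)*q1 + (4275/128)*q2 = 0.
  ξ^4: a_4 + q1*a_3 + q2*a_2 = 0, i.e. -9477675/32768 + (323475/2048)*q1 + (-81225/1024)*q2 = 0.
Solving this linear system: q1 = 79/28, q2 = 1325/672.
The numerator is Q*f truncated at degree 2: P0 = a_0 = -1425/128; P1 = a_1 + q1*a_0 = 7125/3584; P2 = a_2 + q1*a_1 + q2*a_0 = -201875/28672.
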